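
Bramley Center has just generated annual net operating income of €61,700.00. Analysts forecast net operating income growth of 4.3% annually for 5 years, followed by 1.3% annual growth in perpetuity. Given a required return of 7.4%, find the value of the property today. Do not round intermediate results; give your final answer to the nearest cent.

D_1 = 64353.10000
D_2 = 67120.28330
D_3 = 70006.45548
D_4 = 73016.73307
D_5 = 76156.45259
Terminal value at year 5: TV = D_5×(1+g_2)/(r−g_2) = 77146.48647/0.061 = 1264696.49956
P_0 = D_1/(1+r)^1 + D_2/(1+r)^2 + D_3/(1+r)^3 + D_4/(1+r)^4 + D_5/(1+r)^5 + TV/(1+r)^5
    = 59919.08752 + 58189.57941 + 56509.99192 + 54878.88415 + 53294.85677 + 885044.09679 = 1167836.49656

€1167836.50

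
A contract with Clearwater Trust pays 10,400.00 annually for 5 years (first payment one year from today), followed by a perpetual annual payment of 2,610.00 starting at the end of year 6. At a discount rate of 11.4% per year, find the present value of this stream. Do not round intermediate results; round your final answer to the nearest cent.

PV of 5-year annuity: 10,400.00 × [1 − (1+0.114)^−5] / 0.114 = 38053.67806
Perpetuity value at year 5: 2,610.00 / 0.114 = 22894.73684
PV of perpetuity: 22894.73684 / (1+0.114)^5 = 13344.72725
Total PV = 38053.67806 + 13344.72725 = 51398.40531

51398.41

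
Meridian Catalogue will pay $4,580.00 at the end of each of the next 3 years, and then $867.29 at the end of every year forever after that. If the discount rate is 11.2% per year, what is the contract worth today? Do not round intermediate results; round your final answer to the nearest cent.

PV of 3-year annuity: $4,580.00 × [1 − (1+0.112)^−3] / 0.112 = 11153.39611
Perpetuity value at year 3: $867.29 / 0.112 = 7743.66071
PV of perpetuity: 7743.66071 / (1+0.112)^3 = 5631.60200
Total PV = 11153.39611 + 5631.60200 = 16784.99811

$16785.00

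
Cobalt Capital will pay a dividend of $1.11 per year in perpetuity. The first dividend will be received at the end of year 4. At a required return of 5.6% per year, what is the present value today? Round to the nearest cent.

$16.83

Value at end of year 3: C / r = $1.11 / 0.056 = $19.8214
Discount to today: PV = $19.8214 / (1 + 0.056)^3 = $19.8214 / 1.177584 = $16.83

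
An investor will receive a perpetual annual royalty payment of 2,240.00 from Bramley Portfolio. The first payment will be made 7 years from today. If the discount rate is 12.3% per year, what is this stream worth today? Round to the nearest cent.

9079.55

Value at end of year 6: C / r = 2,240.00 / 0.123 = 18,211.3821
Discount to today: PV = 18,211.3821 / (1 + 0.123)^6 = 18,211.3821 / 2.005758 = 9,079.55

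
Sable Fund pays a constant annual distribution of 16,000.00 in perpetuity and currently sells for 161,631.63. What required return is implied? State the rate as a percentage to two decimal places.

P = C/r ⇒ r = C/P = 16,000.00/161,631.63 = 0.098991

9.90%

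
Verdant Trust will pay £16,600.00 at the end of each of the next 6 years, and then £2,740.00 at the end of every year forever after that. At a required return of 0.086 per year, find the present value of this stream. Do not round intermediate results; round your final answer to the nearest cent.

£94783.83

PV of 6-year annuity: £16,600.00 × [1 − (1+0.086)^−6] / 0.086 = 75362.75698
Perpetuity value at year 6: £2,740.00 / 0.086 = 31860.46512
PV of perpetuity: 31860.46512 / (1+0.086)^6 = 19421.07029
Total PV = 75362.75698 + 19421.07029 = 94783.82727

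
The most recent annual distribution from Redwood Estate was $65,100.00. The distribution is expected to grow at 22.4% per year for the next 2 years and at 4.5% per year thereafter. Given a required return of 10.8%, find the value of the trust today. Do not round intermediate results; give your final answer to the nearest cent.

D_1 = 79682.40000
D_2 = 97531.25760
Terminal value at year 2: TV = D_2×(1+g_2)/(r−g_2) = 101920.16419/0.063 = 1617780.38400
P_0 = D_1/(1+r)^1 + D_2/(1+r)^2 + TV/(1+r)^2
    = 71915.52347 + 79444.58549 + 1317771.29899 = 1469131.40794

$1469131.41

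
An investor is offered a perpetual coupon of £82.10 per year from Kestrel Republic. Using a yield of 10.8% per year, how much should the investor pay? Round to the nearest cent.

£760.19

Level perpetuity: PV = C / r = £82.10 / 0.108 = £760.19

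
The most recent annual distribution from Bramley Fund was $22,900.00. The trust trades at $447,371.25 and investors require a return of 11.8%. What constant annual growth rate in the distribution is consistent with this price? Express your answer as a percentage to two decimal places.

6.36%

P = D₀(1+g)/(r−g) ⇒ P(r−g) = D₀(1+g) ⇒ g(P+D₀) = P·r − D₀
g = (P·r − D₀)/(P + D₀) = ($447,371.25×0.118 − $22,900.00) / ($447,371.25 + $22,900.00) = 0.063559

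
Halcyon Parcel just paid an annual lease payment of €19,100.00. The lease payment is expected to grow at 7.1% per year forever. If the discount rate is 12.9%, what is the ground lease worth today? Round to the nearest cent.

€352691.38

D₁ = D₀ × (1 + g) = €19,100.00 × 1.071 = €20,456.1000
Growing perpetuity: P = D₁ / (r − g) = €20,456.1000 / (0.129 − 0.071) = €352,691.38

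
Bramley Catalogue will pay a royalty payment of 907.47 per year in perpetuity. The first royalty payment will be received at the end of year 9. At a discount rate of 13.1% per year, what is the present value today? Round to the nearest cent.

Value at end of year 8: C / r = 907.47 / 0.131 = 6,927.2519
Discount to today: PV = 6,927.2519 / (1 + 0.131)^8 = 6,927.2519 / 2.677323 = 2,587.38

2587.38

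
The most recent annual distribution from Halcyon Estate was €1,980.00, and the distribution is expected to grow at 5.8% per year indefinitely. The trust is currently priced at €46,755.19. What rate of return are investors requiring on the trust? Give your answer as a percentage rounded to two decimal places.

10.28%

D₁ = €1,980.00 × 1.058 = €2,094.8400
P = D₁/(r − g) ⇒ r = D₁/P + g = €2,094.8400/€46,755.19 + 0.058 = 0.044804 + 0.058 = 0.102804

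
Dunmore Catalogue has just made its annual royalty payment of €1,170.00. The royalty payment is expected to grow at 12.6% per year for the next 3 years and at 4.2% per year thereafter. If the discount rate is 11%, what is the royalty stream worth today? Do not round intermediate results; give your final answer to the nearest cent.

D_1 = 1317.42000
D_2 = 1483.41492
D_3 = 1670.32520
Terminal value at year 3: TV = D_3×(1+g_2)/(r−g_2) = 1740.47886/0.068 = 25595.27733
P_0 = D_1/(1+r)^1 + D_2/(1+r)^2 + D_3/(1+r)^3 + TV/(1+r)^3
    = 1186.86486 + 1203.97283 + 1221.32739 + 18715.04618 = 22327.21127

€22327.21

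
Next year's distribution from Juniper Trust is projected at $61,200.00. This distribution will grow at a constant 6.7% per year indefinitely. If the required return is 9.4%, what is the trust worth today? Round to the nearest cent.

$2266666.67

Growing perpetuity: P = D₁ / (r − g) = $61,200.0000 / (0.094 − 0.067) = $2,266,666.67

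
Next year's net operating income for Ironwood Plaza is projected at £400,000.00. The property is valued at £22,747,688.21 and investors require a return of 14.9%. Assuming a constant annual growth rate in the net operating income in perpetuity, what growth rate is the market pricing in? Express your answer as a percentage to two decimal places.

13.14%

P = D₁/(r−g) ⇒ g = r − D₁/P = 0.149 − £400,000.00/£22,747,688.21 = 0.131416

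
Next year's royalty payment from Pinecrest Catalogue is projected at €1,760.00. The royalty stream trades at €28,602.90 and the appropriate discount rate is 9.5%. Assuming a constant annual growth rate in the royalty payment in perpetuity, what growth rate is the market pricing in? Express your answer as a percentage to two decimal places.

3.35%

P = D₁/(r−g) ⇒ g = r − D₁/P = 0.095 − €1,760.00/€28,602.90 = 0.033468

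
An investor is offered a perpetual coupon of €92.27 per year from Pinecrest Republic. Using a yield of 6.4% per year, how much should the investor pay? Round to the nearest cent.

Level perpetuity: PV = C / r = €92.27 / 0.064 = €1,441.72

€1441.72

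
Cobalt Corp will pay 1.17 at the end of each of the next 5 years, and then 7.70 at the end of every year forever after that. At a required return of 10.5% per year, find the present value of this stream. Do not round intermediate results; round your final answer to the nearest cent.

PV of 5-year annuity: 1.17 × [1 − (1+0.105)^−5] / 0.105 = 4.37914
Perpetuity value at year 5: 7.70 / 0.105 = 73.33333
PV of perpetuity: 73.33333 / (1+0.105)^5 = 44.51333
Total PV = 4.37914 + 44.51333 = 48.89247

48.89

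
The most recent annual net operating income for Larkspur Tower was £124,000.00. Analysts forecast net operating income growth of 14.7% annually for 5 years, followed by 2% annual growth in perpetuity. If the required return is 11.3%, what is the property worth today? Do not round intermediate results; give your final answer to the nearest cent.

D_1 = 142228.00000
D_2 = 163135.51600
D_3 = 187116.43685
D_4 = 214622.55307
D_5 = 246172.06837
Terminal value at year 5: TV = D_5×(1+g_2)/(r−g_2) = 251095.50974/0.093 = 2699951.71761
P_0 = D_1/(1+r)^1 + D_2/(1+r)^2 + D_3/(1+r)^3 + D_4/(1+r)^4 + D_5/(1+r)^5 + TV/(1+r)^5
    = 127787.96047 + 131691.63581 + 135714.56089 + 139860.37857 + 144132.84296 + 1580811.82602 = 2259999.20471

£2259999.20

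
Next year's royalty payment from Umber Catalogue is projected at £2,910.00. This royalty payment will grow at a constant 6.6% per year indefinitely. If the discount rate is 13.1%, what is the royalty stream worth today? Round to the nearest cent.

£44769.23

Growing perpetuity: P = D₁ / (r − g) = £2,910.0000 / (0.131 − 0.066) = £44,769.23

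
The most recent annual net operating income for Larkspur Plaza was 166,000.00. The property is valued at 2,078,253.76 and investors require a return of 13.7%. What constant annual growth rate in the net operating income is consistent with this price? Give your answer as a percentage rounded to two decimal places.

P = D₀(1+g)/(r−g) ⇒ P(r−g) = D₀(1+g) ⇒ g(P+D₀) = P·r − D₀
g = (P·r − D₀)/(P + D₀) = (2,078,253.76×0.137 − 166,000.00) / (2,078,253.76 + 166,000.00) = 0.052900

5.29%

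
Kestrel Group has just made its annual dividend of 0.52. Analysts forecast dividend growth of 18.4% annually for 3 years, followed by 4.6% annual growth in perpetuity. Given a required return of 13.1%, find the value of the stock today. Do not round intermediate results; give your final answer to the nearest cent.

D_1 = 0.61568
D_2 = 0.72897
D_3 = 0.86309
Terminal value at year 3: TV = D_3×(1+g_2)/(r−g_2) = 0.90280/0.085 = 10.62114
P_0 = D_1/(1+r)^1 + D_2/(1+r)^2 + D_3/(1+r)^3 + TV/(1+r)^3
    = 0.54437 + 0.56988 + 0.59658 + 7.34148 = 9.05230

9.05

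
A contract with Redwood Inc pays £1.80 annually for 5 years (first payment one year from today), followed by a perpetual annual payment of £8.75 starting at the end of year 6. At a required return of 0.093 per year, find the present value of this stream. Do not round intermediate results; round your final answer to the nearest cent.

£67.26

PV of 5-year annuity: £1.80 × [1 − (1+0.093)^−5] / 0.093 = 6.94721
Perpetuity value at year 5: £8.75 / 0.093 = 94.08602
PV of perpetuity: 94.08602 / (1+0.093)^5 = 60.31486
Total PV = 6.94721 + 60.31486 = 67.26207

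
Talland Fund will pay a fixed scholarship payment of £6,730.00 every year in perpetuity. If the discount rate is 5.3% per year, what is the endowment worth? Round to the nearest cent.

Level perpetuity: PV = C / r = £6,730.00 / 0.053 = £126,981.13

£126981.13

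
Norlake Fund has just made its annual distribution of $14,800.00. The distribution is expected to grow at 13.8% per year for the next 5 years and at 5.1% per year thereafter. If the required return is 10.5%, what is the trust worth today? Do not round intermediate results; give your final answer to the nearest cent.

$414610.90

D_1 = 16842.40000
D_2 = 19166.65120
D_3 = 21811.64907
D_4 = 24821.65664
D_5 = 28247.04525
Terminal value at year 5: TV = D_5×(1+g_2)/(r−g_2) = 29687.64456/0.054 = 549771.19556
P_0 = D_1/(1+r)^1 + D_2/(1+r)^2 + D_3/(1+r)^3 + D_4/(1+r)^4 + D_5/(1+r)^5 + TV/(1+r)^5
    = 15241.99095 + 15697.18163 + 16165.96624 + 16648.75075 + 17145.95326 + 333711.05333 = 414610.89616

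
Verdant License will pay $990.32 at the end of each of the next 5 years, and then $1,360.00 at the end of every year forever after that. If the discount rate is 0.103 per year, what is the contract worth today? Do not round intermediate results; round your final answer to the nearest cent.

PV of 5-year annuity: $990.32 × [1 − (1+0.103)^−5] / 0.103 = 3725.49681
Perpetuity value at year 5: $1,360.00 / 0.103 = 13203.88350
PV of perpetuity: 13203.88350 / (1+0.103)^5 = 8087.68302
Total PV = 3725.49681 + 8087.68302 = 11813.17982

$11813.18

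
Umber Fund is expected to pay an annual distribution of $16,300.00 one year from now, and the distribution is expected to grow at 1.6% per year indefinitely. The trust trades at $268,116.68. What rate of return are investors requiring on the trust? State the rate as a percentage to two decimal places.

7.68%

P = D₁/(r − g) ⇒ r = D₁/P + g = $16,300.0000/$268,116.68 + 0.016 = 0.060794 + 0.016 = 0.076794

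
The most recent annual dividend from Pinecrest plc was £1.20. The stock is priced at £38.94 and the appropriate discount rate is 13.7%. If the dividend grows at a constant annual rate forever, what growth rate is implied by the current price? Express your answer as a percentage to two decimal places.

10.30%

P = D₀(1+g)/(r−g) ⇒ P(r−g) = D₀(1+g) ⇒ g(P+D₀) = P·r − D₀
g = (P·r − D₀)/(P + D₀) = (£38.94×0.137 − £1.20) / (£38.94 + £1.20) = 0.103009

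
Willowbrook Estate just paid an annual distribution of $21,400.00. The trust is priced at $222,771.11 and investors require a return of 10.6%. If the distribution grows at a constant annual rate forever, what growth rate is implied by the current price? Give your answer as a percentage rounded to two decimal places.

0.91%

P = D₀(1+g)/(r−g) ⇒ P(r−g) = D₀(1+g) ⇒ g(P+D₀) = P·r − D₀
g = (P·r − D₀)/(P + D₀) = ($222,771.11×0.106 − $21,400.00) / ($222,771.11 + $21,400.00) = 0.009066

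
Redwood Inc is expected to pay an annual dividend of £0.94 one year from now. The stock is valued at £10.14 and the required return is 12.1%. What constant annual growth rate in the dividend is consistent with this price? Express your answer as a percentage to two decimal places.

2.83%

P = D₁/(r−g) ⇒ g = r − D₁/P = 0.121 − £0.94/£10.14 = 0.028298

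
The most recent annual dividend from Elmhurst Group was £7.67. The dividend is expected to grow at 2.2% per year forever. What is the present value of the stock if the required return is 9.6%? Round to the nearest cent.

D₁ = D₀ × (1 + g) = £7.67 × 1.022 = £7.8387
Growing perpetuity: P = D₁ / (r − g) = £7.8387 / (0.096 − 0.022) = £105.93

£105.93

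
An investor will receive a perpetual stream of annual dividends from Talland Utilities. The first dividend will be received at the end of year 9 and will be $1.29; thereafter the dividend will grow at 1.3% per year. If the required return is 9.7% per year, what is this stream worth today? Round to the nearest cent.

$7.32

Value at end of year 8: C₁ / (r − g) = $1.29 / (0.097 − 0.013) = $15.3571
Discount to today: PV = $15.3571 / (1 + 0.097)^8 = $15.3571 / 2.097264 = $7.32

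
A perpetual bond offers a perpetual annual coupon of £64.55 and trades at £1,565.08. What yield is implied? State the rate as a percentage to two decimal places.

P = C/r ⇒ r = C/P = £64.55/£1,565.08 = 0.041244

4.12%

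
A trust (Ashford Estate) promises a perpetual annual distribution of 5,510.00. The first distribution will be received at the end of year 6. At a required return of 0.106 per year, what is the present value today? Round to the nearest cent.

Value at end of year 5: C / r = 5,510.00 / 0.106 = 51,981.1321
Discount to today: PV = 51,981.1321 / (1 + 0.106)^5 = 51,981.1321 / 1.654915 = 31,410.16

31410.16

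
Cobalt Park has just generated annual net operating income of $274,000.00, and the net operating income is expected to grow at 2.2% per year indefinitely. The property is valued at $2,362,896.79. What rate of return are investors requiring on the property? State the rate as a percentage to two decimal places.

D₁ = $274,000.00 × 1.022 = $280,028.0000
P = D₁/(r − g) ⇒ r = D₁/P + g = $280,028.0000/$2,362,896.79 + 0.022 = 0.118510 + 0.022 = 0.140510

14.05%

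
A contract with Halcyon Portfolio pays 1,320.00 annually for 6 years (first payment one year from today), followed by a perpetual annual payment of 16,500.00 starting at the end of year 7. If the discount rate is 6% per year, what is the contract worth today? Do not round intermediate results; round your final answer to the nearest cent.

PV of 6-year annuity: 1,320.00 × [1 − (1+0.06)^−6] / 0.06 = 6490.86811
Perpetuity value at year 6: 16,500.00 / 0.06 = 275000.00000
PV of perpetuity: 275000.00000 / (1+0.06)^6 = 193864.14862
Total PV = 6490.86811 + 193864.14862 = 200355.01673

200355.02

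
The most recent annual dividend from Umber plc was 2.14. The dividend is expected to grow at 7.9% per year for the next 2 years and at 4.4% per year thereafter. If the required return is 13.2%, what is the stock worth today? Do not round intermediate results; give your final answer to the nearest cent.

27.05

D_1 = 2.30906
D_2 = 2.49148
Terminal value at year 2: TV = D_2×(1+g_2)/(r−g_2) = 2.60110/0.088 = 29.55796
P_0 = D_1/(1+r)^1 + D_2/(1+r)^2 + TV/(1+r)^2
    = 2.03981 + 1.94430 + 23.06650 = 27.05060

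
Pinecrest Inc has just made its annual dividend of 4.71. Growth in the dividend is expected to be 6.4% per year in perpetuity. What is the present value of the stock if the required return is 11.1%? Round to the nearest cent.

D₁ = D₀ × (1 + g) = 4.71 × 1.064 = 5.0114
Growing perpetuity: P = D₁ / (r − g) = 5.0114 / (0.111 − 0.064) = 106.63

106.63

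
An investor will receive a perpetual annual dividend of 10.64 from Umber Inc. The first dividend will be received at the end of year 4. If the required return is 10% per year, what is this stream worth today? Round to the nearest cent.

79.94

Value at end of year 3: C / r = 10.64 / 0.1 = 106.4000
Discount to today: PV = 106.4000 / (1 + 0.1)^3 = 106.4000 / 1.331000 = 79.94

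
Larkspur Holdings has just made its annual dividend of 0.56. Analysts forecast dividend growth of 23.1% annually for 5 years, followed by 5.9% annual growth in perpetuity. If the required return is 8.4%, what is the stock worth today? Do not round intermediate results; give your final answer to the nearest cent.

48.97

D_1 = 0.68936
D_2 = 0.84860
D_3 = 1.04463
D_4 = 1.28594
D_5 = 1.58299
Terminal value at year 5: TV = D_5×(1+g_2)/(r−g_2) = 1.67639/0.025 = 67.05547
P_0 = D_1/(1+r)^1 + D_2/(1+r)^2 + D_3/(1+r)^3 + D_4/(1+r)^4 + D_5/(1+r)^5 + TV/(1+r)^5
    = 0.63594 + 0.72218 + 0.82011 + 0.93133 + 1.05763 + 44.80101 = 48.96820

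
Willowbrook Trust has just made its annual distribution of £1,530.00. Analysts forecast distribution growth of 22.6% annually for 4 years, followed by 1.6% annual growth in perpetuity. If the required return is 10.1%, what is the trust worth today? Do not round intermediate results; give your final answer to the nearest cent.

D_1 = 1875.78000
D_2 = 2299.70628
D_3 = 2819.43990
D_4 = 3456.63332
Terminal value at year 4: TV = D_4×(1+g_2)/(r−g_2) = 3511.93945/0.085 = 41316.93470
P_0 = D_1/(1+r)^1 + D_2/(1+r)^2 + D_3/(1+r)^3 + D_4/(1+r)^4 + TV/(1+r)^4
    = 1703.70572 + 1897.13280 + 2112.52027 + 2352.36135 + 28117.63687 = 36183.35702

£36183.36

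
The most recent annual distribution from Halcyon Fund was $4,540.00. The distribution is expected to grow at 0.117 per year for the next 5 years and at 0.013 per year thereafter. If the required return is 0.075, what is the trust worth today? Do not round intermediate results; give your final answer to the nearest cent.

D_1 = 5071.18000
D_2 = 5664.50806
D_3 = 6327.25550
D_4 = 7067.54440
D_5 = 7894.44709
Terminal value at year 5: TV = D_5×(1+g_2)/(r−g_2) = 7997.07490/0.062 = 128985.07909
P_0 = D_1/(1+r)^1 + D_2/(1+r)^2 + D_3/(1+r)^3 + D_4/(1+r)^4 + D_5/(1+r)^5 + TV/(1+r)^5
    = 4717.37674 + 4901.68356 + 5093.19119 + 5292.18099 + 5498.94527 + 89845.67028 = 115349.04804

$115349.05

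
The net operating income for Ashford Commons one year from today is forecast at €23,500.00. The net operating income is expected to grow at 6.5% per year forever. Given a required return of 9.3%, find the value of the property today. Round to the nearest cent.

€839285.71

Growing perpetuity: P = D₁ / (r − g) = €23,500.0000 / (0.093 − 0.065) = €839,285.71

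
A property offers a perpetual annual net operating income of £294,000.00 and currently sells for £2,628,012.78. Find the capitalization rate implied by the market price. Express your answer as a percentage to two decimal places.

11.19%

P = C/r ⇒ r = C/P = £294,000.00/£2,628,012.78 = 0.111872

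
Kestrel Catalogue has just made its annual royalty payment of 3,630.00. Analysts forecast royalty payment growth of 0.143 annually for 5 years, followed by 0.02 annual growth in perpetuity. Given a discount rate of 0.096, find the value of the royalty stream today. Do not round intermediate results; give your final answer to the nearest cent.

D_1 = 4149.09000
D_2 = 4742.40987
D_3 = 5420.57448
D_4 = 6195.71663
D_5 = 7081.70411
Terminal value at year 5: TV = D_5×(1+g_2)/(r−g_2) = 7223.33819/0.076 = 95043.92359
P_0 = D_1/(1+r)^1 + D_2/(1+r)^2 + D_3/(1+r)^3 + D_4/(1+r)^4 + D_5/(1+r)^5 + TV/(1+r)^5
    = 3785.66606 + 3948.00758 + 4117.31082 + 4293.87433 + 4478.00946 + 60099.60059 = 80722.46883

80722.47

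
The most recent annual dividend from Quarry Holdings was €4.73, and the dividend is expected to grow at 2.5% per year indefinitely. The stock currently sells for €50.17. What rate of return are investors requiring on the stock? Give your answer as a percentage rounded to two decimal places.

D₁ = €4.73 × 1.025 = €4.8483
P = D₁/(r − g) ⇒ r = D₁/P + g = €4.8483/€50.17 + 0.025 = 0.096636 + 0.025 = 0.121636

12.16%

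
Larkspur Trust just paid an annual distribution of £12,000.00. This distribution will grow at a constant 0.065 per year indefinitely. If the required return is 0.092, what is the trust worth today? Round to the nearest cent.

D₁ = D₀ × (1 + g) = £12,000.00 × 1.065 = £12,780.0000
Growing perpetuity: P = D₁ / (r − g) = £12,780.0000 / (0.092 − 0.065) = £473,333.33

£473333.33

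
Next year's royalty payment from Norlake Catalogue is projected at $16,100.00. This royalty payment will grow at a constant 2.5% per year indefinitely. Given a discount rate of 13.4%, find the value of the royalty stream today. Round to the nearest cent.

Growing perpetuity: P = D₁ / (r − g) = $16,100.0000 / (0.134 − 0.025) = $147,706.42

$147706.42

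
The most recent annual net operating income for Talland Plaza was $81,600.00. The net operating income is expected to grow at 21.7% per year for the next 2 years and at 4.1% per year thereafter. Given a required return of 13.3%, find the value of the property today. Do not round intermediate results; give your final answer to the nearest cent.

$1247103.93

D_1 = 99307.20000
D_2 = 120856.86240
Terminal value at year 2: TV = D_2×(1+g_2)/(r−g_2) = 125811.99376/0.092 = 1367521.67129
P_0 = D_1/(1+r)^1 + D_2/(1+r)^2 + TV/(1+r)^2
    = 87649.77935 + 94148.08602 + 1065306.06034 = 1247103.92571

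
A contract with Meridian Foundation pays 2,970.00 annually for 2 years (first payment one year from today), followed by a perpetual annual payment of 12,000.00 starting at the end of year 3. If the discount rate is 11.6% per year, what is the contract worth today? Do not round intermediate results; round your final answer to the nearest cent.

PV of 2-year annuity: 2,970.00 × [1 − (1+0.116)^−2] / 0.116 = 5045.95907
Perpetuity value at year 2: 12,000.00 / 0.116 = 103448.27586
PV of perpetuity: 103448.27586 / (1+0.116)^2 = 83060.56245
Total PV = 5045.95907 + 83060.56245 = 88106.52152

88106.52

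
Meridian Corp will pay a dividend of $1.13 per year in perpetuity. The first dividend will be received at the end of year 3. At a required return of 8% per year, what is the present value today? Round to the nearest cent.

$12.11

Value at end of year 2: C / r = $1.13 / 0.08 = $14.1250
Discount to today: PV = $14.1250 / (1 + 0.08)^2 = $14.1250 / 1.166400 = $12.11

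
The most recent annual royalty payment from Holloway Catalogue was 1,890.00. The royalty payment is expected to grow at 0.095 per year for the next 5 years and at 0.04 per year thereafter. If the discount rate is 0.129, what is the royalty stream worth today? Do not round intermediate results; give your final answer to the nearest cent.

D_1 = 2069.55000
D_2 = 2266.15725
D_3 = 2481.44219
D_4 = 2717.17920
D_5 = 2975.31122
Terminal value at year 5: TV = D_5×(1+g_2)/(r−g_2) = 3094.32367/0.089 = 34767.68168
P_0 = D_1/(1+r)^1 + D_2/(1+r)^2 + D_3/(1+r)^3 + D_4/(1+r)^4 + D_5/(1+r)^5 + TV/(1+r)^5
    = 1833.08237 + 1777.87883 + 1724.33775 + 1672.40907 + 1622.04422 + 18954.22462 = 27583.97687

27583.98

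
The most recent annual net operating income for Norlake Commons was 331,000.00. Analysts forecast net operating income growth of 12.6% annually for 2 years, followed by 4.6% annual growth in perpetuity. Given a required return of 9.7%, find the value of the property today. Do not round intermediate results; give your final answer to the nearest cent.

7840902.32

D_1 = 372706.00000
D_2 = 419666.95600
Terminal value at year 2: TV = D_2×(1+g_2)/(r−g_2) = 438971.63598/0.051 = 8607286.97992
P_0 = D_1/(1+r)^1 + D_2/(1+r)^2 + TV/(1+r)^2
    = 339750.22789 + 348731.77448 + 7152420.31589 = 7840902.31827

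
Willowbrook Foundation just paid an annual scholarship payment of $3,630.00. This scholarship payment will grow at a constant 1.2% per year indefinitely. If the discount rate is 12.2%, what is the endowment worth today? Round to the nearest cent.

$33396.00

D₁ = D₀ × (1 + g) = $3,630.00 × 1.012 = $3,673.5600
Growing perpetuity: P = D₁ / (r − g) = $3,673.5600 / (0.122 − 0.012) = $33,396.00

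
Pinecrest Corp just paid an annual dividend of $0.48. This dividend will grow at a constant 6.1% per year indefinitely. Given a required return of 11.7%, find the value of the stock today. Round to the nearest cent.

D₁ = D₀ × (1 + g) = $0.48 × 1.061 = $0.5093
Growing perpetuity: P = D₁ / (r − g) = $0.5093 / (0.117 − 0.061) = $9.09

$9.09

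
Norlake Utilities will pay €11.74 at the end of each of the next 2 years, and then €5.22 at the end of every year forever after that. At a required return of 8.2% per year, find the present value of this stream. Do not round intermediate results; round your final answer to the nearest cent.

€75.25

PV of 2-year annuity: €11.74 × [1 − (1+0.082)^−2] / 0.082 = 20.87826
Perpetuity value at year 2: €5.22 / 0.082 = 63.65854
PV of perpetuity: 63.65854 / (1+0.082)^2 = 54.37536
Total PV = 20.87826 + 54.37536 = 75.25362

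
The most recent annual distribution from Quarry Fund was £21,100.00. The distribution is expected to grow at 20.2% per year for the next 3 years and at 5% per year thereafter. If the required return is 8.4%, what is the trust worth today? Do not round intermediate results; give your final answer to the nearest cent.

D_1 = 25362.20000
D_2 = 30485.36440
D_3 = 36643.40801
Terminal value at year 3: TV = D_3×(1+g_2)/(r−g_2) = 38475.57841/0.034 = 1131634.65910
P_0 = D_1/(1+r)^1 + D_2/(1+r)^2 + D_3/(1+r)^3 + TV/(1+r)^3
    = 23396.86347 + 25943.75451 + 28767.89015 + 888420.13695 = 966528.64508

£966528.65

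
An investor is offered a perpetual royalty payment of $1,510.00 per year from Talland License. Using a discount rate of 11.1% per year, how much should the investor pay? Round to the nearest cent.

Level perpetuity: PV = C / r = $1,510.00 / 0.111 = $13,603.60

$13603.60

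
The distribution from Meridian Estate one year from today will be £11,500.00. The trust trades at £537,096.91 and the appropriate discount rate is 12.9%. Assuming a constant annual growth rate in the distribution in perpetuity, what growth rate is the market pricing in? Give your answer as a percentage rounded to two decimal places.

10.76%

P = D₁/(r−g) ⇒ g = r − D₁/P = 0.129 − £11,500.00/£537,096.91 = 0.107589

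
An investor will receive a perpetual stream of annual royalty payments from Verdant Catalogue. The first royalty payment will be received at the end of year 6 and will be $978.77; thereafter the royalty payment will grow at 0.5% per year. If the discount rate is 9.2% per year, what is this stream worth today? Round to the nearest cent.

$7245.16

Value at end of year 5: C₁ / (r − g) = $978.77 / (0.092 − 0.005) = $11,250.2299
Discount to today: PV = $11,250.2299 / (1 + 0.092)^5 = $11,250.2299 / 1.552792 = $7,245.16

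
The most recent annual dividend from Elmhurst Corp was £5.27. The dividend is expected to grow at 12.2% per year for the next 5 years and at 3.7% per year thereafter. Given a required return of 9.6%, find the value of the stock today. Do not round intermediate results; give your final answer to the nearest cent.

£132.43

D_1 = 5.91294
D_2 = 6.63432
D_3 = 7.44371
D_4 = 8.35184
D_5 = 9.37076
Terminal value at year 5: TV = D_5×(1+g_2)/(r−g_2) = 9.71748/0.059 = 164.70305
P_0 = D_1/(1+r)^1 + D_2/(1+r)^2 + D_3/(1+r)^3 + D_4/(1+r)^4 + D_5/(1+r)^5 + TV/(1+r)^5
    = 5.39502 + 5.52300 + 5.65402 + 5.78815 + 5.92546 + 104.14751 = 132.43316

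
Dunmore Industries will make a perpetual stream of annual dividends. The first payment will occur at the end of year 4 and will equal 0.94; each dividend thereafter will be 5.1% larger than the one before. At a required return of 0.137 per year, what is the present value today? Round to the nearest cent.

7.44

Value at end of year 3: C₁ / (r − g) = 0.94 / (0.137 − 0.051) = 10.9302
Discount to today: PV = 10.9302 / (1 + 0.137)^3 = 10.9302 / 1.469878 = 7.44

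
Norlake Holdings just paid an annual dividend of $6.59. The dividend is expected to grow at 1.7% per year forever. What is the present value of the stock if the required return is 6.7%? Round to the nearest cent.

D₁ = D₀ × (1 + g) = $6.59 × 1.017 = $6.7020
Growing perpetuity: P = D₁ / (r − g) = $6.7020 / (0.067 − 0.017) = $134.04

$134.04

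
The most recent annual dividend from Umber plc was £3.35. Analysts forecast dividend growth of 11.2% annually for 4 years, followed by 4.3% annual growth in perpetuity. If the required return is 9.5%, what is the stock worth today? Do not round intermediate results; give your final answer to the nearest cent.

£85.39

D_1 = 3.72520
D_2 = 4.14242
D_3 = 4.60637
D_4 = 5.12229
Terminal value at year 4: TV = D_4×(1+g_2)/(r−g_2) = 5.34255/0.052 = 102.74127
P_0 = D_1/(1+r)^1 + D_2/(1+r)^2 + D_3/(1+r)^3 + D_4/(1+r)^4 + TV/(1+r)^4
    = 3.40201 + 3.45483 + 3.50846 + 3.56293 + 71.46418 = 85.39241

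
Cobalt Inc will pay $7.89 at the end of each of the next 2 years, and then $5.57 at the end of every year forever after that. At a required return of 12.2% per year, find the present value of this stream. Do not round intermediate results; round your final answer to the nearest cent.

PV of 2-year annuity: $7.89 × [1 − (1+0.122)^−2] / 0.122 = 13.29954
Perpetuity value at year 2: $5.57 / 0.122 = 45.65574
PV of perpetuity: 45.65574 / (1+0.122)^2 = 36.26683
Total PV = 13.29954 + 36.26683 = 49.56638

$49.57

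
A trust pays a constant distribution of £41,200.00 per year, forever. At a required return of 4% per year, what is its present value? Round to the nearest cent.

£1030000.00

Level perpetuity: PV = C / r = £41,200.00 / 0.04 = £1,030,000.00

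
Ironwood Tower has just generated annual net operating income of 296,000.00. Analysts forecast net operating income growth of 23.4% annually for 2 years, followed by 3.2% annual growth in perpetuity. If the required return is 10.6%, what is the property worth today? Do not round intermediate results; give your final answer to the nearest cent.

5837511.75

D_1 = 365264.00000
D_2 = 450735.77600
Terminal value at year 2: TV = D_2×(1+g_2)/(r−g_2) = 465159.32083/0.074 = 6285936.76800
P_0 = D_1/(1+r)^1 + D_2/(1+r)^2 + TV/(1+r)^2
    = 330256.78119 + 368478.18083 + 5138776.79205 = 5837511.75407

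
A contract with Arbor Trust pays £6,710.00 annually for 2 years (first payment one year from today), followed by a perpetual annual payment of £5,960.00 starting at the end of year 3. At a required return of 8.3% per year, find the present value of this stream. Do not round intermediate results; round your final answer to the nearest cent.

£73139.20

PV of 2-year annuity: £6,710.00 × [1 − (1+0.083)^−2] / 0.083 = 11916.66901
Perpetuity value at year 2: £5,960.00 / 0.083 = 71807.22892
PV of perpetuity: 71807.22892 / (1+0.083)^2 = 61222.52738
Total PV = 11916.66901 + 61222.52738 = 73139.19639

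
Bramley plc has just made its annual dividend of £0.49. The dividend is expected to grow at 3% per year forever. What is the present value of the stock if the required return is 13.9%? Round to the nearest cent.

£4.63

D₁ = D₀ × (1 + g) = £0.49 × 1.03 = £0.5047
Growing perpetuity: P = D₁ / (r − g) = £0.5047 / (0.139 − 0.03) = £4.63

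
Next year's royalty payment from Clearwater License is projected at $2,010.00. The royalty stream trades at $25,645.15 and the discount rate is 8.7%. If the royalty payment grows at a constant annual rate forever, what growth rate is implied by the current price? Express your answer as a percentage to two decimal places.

0.86%

P = D₁/(r−g) ⇒ g = r − D₁/P = 0.087 − $2,010.00/$25,645.15 = 0.008623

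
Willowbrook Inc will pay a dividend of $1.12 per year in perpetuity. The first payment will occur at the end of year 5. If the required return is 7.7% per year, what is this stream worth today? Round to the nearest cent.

Value at end of year 4: C / r = $1.12 / 0.077 = $14.5455
Discount to today: PV = $14.5455 / (1 + 0.077)^4 = $14.5455 / 1.345435 = $10.81

$10.81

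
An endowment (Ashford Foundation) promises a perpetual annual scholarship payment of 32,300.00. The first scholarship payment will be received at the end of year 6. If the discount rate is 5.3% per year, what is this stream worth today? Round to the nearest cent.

470744.00

Value at end of year 5: C / r = 32,300.00 / 0.053 = 609,433.9623
Discount to today: PV = 609,433.9623 / (1 + 0.053)^5 = 609,433.9623 / 1.294619 = 470,744.00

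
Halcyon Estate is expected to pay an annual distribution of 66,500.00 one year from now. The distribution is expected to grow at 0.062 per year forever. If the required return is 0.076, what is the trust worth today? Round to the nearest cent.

Growing perpetuity: P = D₁ / (r − g) = 66,500.0000 / (0.076 − 0.062) = 4,750,000.00

4750000.00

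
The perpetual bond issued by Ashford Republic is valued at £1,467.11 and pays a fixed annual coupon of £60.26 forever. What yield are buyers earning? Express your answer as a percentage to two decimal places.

4.11%

P = C/r ⇒ r = C/P = £60.26/£1,467.11 = 0.041074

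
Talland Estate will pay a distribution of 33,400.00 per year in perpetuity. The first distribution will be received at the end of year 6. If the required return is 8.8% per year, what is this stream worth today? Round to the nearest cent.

248954.12

Value at end of year 5: C / r = 33,400.00 / 0.088 = 379,545.4545
Discount to today: PV = 379,545.4545 / (1 + 0.088)^5 = 379,545.4545 / 1.524560 = 248,954.12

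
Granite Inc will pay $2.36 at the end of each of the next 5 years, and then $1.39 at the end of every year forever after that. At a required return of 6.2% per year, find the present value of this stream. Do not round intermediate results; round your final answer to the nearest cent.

$26.48

PV of 5-year annuity: $2.36 × [1 − (1+0.062)^−5] / 0.062 = 9.88732
Perpetuity value at year 5: $1.39 / 0.062 = 22.41935
PV of perpetuity: 22.41935 / (1+0.062)^5 = 16.59589
Total PV = 9.88732 + 16.59589 = 26.48321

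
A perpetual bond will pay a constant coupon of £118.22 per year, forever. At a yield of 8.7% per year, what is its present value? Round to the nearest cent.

Level perpetuity: PV = C / r = £118.22 / 0.087 = £1,358.85

£1358.85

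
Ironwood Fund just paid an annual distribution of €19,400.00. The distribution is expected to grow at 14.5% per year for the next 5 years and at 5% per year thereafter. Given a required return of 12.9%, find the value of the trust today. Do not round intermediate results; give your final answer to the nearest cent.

D_1 = 22213.00000
D_2 = 25433.88500
D_3 = 29121.79832
D_4 = 33344.45908
D_5 = 38179.40565
Terminal value at year 5: TV = D_5×(1+g_2)/(r−g_2) = 40088.37593/0.079 = 507447.79660
P_0 = D_1/(1+r)^1 + D_2/(1+r)^2 + D_3/(1+r)^3 + D_4/(1+r)^4 + D_5/(1+r)^5 + TV/(1+r)^5
    = 19674.93357 + 19953.76345 + 20236.54486 + 20523.33381 + 20814.18708 + 276644.25863 = 377847.02141

€377847.02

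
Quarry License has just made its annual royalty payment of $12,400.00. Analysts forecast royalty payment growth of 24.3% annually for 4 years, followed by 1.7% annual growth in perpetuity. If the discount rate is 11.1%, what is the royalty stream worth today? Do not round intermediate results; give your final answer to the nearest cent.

D_1 = 15413.20000
D_2 = 19158.60760
D_3 = 23814.14925
D_4 = 29600.98751
Terminal value at year 4: TV = D_4×(1+g_2)/(r−g_2) = 30104.20430/0.094 = 320257.49257
P_0 = D_1/(1+r)^1 + D_2/(1+r)^2 + D_3/(1+r)^3 + D_4/(1+r)^4 + TV/(1+r)^4
    = 13873.26733 + 15521.57632 + 17365.72400 + 19428.97833 + 210205.01027 = 276394.55624

$276394.56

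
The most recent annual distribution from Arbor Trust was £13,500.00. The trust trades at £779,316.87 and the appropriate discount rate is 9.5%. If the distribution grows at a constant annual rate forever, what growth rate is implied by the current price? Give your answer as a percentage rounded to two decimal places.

P = D₀(1+g)/(r−g) ⇒ P(r−g) = D₀(1+g) ⇒ g(P+D₀) = P·r − D₀
g = (P·r − D₀)/(P + D₀) = (£779,316.87×0.095 − £13,500.00) / (£779,316.87 + £13,500.00) = 0.076354

7.64%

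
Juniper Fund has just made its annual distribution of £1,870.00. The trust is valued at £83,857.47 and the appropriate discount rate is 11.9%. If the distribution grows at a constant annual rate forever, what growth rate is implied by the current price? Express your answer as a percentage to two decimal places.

P = D₀(1+g)/(r−g) ⇒ P(r−g) = D₀(1+g) ⇒ g(P+D₀) = P·r − D₀
g = (P·r − D₀)/(P + D₀) = (£83,857.47×0.119 − £1,870.00) / (£83,857.47 + £1,870.00) = 0.094591

9.46%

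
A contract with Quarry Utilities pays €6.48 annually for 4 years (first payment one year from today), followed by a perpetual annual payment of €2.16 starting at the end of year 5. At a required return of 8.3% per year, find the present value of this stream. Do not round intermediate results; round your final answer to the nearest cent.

PV of 4-year annuity: €6.48 × [1 − (1+0.083)^−4] / 0.083 = 21.32004
Perpetuity value at year 4: €2.16 / 0.083 = 26.02410
PV of perpetuity: 26.02410 / (1+0.083)^4 = 18.91742
Total PV = 21.32004 + 18.91742 = 40.23746

€40.24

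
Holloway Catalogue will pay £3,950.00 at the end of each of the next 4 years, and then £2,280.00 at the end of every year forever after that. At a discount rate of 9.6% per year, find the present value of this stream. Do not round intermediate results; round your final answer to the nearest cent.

PV of 4-year annuity: £3,950.00 × [1 − (1+0.096)^−4] / 0.096 = 12630.15901
Perpetuity value at year 4: £2,280.00 / 0.096 = 23750.00000
PV of perpetuity: 23750.00000 / (1+0.096)^4 = 16459.68037
Total PV = 12630.15901 + 16459.68037 = 29089.83938

£29089.84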